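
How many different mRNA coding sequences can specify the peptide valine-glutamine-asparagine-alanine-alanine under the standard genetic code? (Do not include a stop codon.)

Val: 4 codons.
Gln: 2 codons.
Asn: 2 codons.
Ala: 4 codons.
Ala: 4 codons.
4 × 2 × 2 × 4 × 4 = 256.

256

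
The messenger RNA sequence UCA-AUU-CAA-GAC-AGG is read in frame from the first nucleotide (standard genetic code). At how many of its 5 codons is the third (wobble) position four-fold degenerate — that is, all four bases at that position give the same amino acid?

Codon 1 UCA (Ser): third position 4-fold.
Codon 2 AUU (Ile): third position 3-fold.
Codon 3 CAA (Gln): third position 2-fold.
Codon 4 GAC (Asp): third position 2-fold.
Codon 5 AGG (Arg): third position 2-fold.
Four-fold degenerate third positions: 1.

1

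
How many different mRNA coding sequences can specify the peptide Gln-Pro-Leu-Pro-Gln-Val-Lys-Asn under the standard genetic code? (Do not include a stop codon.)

Gln: 2 codons.
Pro: 4 codons.
Leu: 6 codons.
Pro: 4 codons.
Gln: 2 codons.
Val: 4 codons.
Lys: 2 codons.
Asn: 2 codons.
2 × 4 × 6 × 4 × 2 × 4 × 2 × 2 = 6144.

6144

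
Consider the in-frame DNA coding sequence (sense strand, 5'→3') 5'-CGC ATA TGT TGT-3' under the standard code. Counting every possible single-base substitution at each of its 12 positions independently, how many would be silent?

7

Codon 1 (CGC, Arg): 3 synonymous substitutions.
Codon 2 (ATA, Ile): 2 synonymous substitutions.
Codon 3 (TGT, Cys): 1 synonymous substitution.
Codon 4 (TGT, Cys): 1 synonymous substitution.
Total: 3 + 2 + 1 + 1 = 7.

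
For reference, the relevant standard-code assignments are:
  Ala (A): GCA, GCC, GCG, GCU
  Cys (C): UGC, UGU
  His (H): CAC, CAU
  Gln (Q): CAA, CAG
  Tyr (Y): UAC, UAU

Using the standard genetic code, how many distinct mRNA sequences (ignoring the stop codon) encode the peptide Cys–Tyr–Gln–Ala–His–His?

Cys: 2 codons.
Tyr: 2 codons.
Gln: 2 codons.
Ala: 4 codons.
His: 2 codons.
His: 2 codons.
2 × 2 × 2 × 4 × 2 × 2 = 128.

128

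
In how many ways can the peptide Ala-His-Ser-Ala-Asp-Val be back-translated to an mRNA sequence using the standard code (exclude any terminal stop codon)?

Ala: 4 codons.
His: 2 codons.
Ser: 6 codons.
Ala: 4 codons.
Asp: 2 codons.
Val: 4 codons.
4 × 2 × 6 × 4 × 2 × 4 = 1536.

1536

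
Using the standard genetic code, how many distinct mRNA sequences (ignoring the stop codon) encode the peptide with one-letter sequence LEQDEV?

384

Leu: 6 codons.
Glu: 2 codons.
Gln: 2 codons.
Asp: 2 codons.
Glu: 2 codons.
Val: 4 codons.
6 × 2 × 2 × 2 × 2 × 4 = 384.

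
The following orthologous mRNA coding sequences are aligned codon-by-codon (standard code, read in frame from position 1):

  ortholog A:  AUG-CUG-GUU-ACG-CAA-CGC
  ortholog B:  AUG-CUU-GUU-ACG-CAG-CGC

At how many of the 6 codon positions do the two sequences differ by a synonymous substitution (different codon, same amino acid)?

Codon 1: AUG Met / AUG Met — identical.
Codon 2: CUG Leu / CUU Leu — synonymous.
Codon 3: GUU Val / GUU Val — identical.
Codon 4: ACG Thr / ACG Thr — identical.
Codon 5: CAA Gln / CAG Gln — synonymous.
Codon 6: CGC Arg / CGC Arg — identical.
Synonymous differences: 2.

2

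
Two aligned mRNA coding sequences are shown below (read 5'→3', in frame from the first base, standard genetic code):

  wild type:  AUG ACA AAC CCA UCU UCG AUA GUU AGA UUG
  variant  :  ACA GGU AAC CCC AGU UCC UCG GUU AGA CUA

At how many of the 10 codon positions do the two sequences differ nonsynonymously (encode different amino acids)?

3

Codon 1: AUG Met / ACA Thr — nonsynonymous.
Codon 2: ACA Thr / GGU Gly — nonsynonymous.
Codon 3: AAC Asn / AAC Asn — identical.
Codon 4: CCA Pro / CCC Pro — synonymous.
Codon 5: UCU Ser / AGU Ser — synonymous.
Codon 6: UCG Ser / UCC Ser — synonymous.
Codon 7: AUA Ile / UCG Ser — nonsynonymous.
Codon 8: GUU Val / GUU Val — identical.
Codon 9: AGA Arg / AGA Arg — identical.
Codon 10: UUG Leu / CUA Leu — synonymous.
Nonsynonymous differences: 3.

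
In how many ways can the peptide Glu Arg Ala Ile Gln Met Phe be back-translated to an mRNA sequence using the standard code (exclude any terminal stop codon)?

576

Glu: 2 codons.
Arg: 6 codons.
Ala: 4 codons.
Ile: 3 codons.
Gln: 2 codons.
Met: 1 codon.
Phe: 2 codons.
2 × 6 × 4 × 3 × 2 × 1 × 2 = 576.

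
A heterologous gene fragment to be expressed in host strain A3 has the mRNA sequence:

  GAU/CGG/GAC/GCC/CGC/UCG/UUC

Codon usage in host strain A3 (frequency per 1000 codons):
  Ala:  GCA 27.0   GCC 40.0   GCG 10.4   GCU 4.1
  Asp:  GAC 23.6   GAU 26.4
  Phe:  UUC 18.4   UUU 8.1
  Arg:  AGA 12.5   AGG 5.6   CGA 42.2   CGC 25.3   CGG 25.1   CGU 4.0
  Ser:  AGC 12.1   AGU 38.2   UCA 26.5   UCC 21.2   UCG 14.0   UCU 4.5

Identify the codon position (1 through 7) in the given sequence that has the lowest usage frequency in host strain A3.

6

Codon 1 GAU (Asp): 26.4 per 1000.
Codon 2 CGG (Arg): 25.1 per 1000.
Codon 3 GAC (Asp): 23.6 per 1000.
Codon 4 GCC (Ala): 40.0 per 1000.
Codon 5 CGC (Arg): 25.3 per 1000.
Codon 6 UCG (Ser): 14.0 per 1000.
Codon 7 UUC (Phe): 18.4 per 1000.
Lowest frequency is 14.0 at codon 6.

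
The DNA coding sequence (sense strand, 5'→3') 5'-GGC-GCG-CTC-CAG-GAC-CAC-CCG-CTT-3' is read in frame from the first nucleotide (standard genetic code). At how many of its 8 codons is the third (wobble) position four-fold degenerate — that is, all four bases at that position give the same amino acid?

Codon 1 GGC (Gly): third position 4-fold.
Codon 2 GCG (Ala): third position 4-fold.
Codon 3 CTC (Leu): third position 4-fold.
Codon 4 CAG (Gln): third position 2-fold.
Codon 5 GAC (Asp): third position 2-fold.
Codon 6 CAC (His): third position 2-fold.
Codon 7 CCG (Pro): third position 4-fold.
Codon 8 CTT (Leu): third position 4-fold.
Four-fold degenerate third positions: 5.

5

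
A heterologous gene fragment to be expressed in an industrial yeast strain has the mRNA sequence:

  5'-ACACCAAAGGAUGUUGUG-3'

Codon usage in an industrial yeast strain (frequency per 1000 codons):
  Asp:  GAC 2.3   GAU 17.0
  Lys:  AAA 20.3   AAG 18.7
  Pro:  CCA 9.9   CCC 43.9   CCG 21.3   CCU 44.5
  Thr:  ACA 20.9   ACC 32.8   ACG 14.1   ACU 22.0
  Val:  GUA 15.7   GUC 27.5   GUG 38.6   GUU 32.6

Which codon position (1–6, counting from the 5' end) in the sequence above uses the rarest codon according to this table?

2

Codon 1 ACA (Thr): 20.9 per 1000.
Codon 2 CCA (Pro): 9.9 per 1000.
Codon 3 AAG (Lys): 18.7 per 1000.
Codon 4 GAU (Asp): 17.0 per 1000.
Codon 5 GUU (Val): 32.6 per 1000.
Codon 6 GUG (Val): 38.6 per 1000.
Lowest frequency is 9.9 at codon 2.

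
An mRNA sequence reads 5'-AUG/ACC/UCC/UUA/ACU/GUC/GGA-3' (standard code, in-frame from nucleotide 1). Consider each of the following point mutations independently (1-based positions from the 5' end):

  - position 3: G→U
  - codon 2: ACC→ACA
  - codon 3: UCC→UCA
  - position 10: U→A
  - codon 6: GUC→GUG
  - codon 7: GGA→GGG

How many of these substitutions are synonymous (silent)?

Codon 1: AUG (Met) → AUU (Ile) — missense.
Codon 2: ACC (Thr) → ACA (Thr) — synonymous.
Codon 3: UCC (Ser) → UCA (Ser) — synonymous.
Codon 4: UUA (Leu) → AUA (Ile) — missense.
Codon 6: GUC (Val) → GUG (Val) — synonymous.
Codon 7: GGA (Gly) → GGG (Gly) — synonymous.
Synonymous: 4 of 6.

4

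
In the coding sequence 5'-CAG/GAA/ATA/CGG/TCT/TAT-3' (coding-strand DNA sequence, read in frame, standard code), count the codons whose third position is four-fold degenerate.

2

Codon 1 CAG (Gln): third position 2-fold.
Codon 2 GAA (Glu): third position 2-fold.
Codon 3 ATA (Ile): third position 3-fold.
Codon 4 CGG (Arg): third position 4-fold.
Codon 5 TCT (Ser): third position 4-fold.
Codon 6 TAT (Tyr): third position 2-fold.
Four-fold degenerate third positions: 2.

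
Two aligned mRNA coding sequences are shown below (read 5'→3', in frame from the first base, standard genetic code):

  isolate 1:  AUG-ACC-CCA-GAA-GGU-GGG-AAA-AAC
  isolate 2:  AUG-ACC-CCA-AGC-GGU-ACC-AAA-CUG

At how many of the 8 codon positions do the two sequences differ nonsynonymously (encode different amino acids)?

3

Codon 1: AUG Met / AUG Met — identical.
Codon 2: ACC Thr / ACC Thr — identical.
Codon 3: CCA Pro / CCA Pro — identical.
Codon 4: GAA Glu / AGC Ser — nonsynonymous.
Codon 5: GGU Gly / GGU Gly — identical.
Codon 6: GGG Gly / ACC Thr — nonsynonymous.
Codon 7: AAA Lys / AAA Lys — identical.
Codon 8: AAC Asn / CUG Leu — nonsynonymous.
Nonsynonymous differences: 3.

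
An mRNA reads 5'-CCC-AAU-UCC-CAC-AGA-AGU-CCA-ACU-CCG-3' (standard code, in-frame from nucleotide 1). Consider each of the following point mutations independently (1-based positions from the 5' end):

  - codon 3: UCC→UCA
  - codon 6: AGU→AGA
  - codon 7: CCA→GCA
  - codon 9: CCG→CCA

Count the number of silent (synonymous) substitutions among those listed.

2

Codon 3: UCC (Ser) → UCA (Ser) — synonymous.
Codon 6: AGU (Ser) → AGA (Arg) — missense.
Codon 7: CCA (Pro) → GCA (Ala) — missense.
Codon 9: CCG (Pro) → CCA (Pro) — synonymous.
Synonymous: 2 of 4.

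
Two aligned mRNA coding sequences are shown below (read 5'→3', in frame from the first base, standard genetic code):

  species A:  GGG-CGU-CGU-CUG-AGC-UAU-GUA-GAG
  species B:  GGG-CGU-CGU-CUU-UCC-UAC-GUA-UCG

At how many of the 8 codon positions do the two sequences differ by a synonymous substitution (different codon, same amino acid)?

3

Codon 1: GGG Gly / GGG Gly — identical.
Codon 2: CGU Arg / CGU Arg — identical.
Codon 3: CGU Arg / CGU Arg — identical.
Codon 4: CUG Leu / CUU Leu — synonymous.
Codon 5: AGC Ser / UCC Ser — synonymous.
Codon 6: UAU Tyr / UAC Tyr — synonymous.
Codon 7: GUA Val / GUA Val — identical.
Codon 8: GAG Glu / UCG Ser — nonsynonymous.
Synonymous differences: 3.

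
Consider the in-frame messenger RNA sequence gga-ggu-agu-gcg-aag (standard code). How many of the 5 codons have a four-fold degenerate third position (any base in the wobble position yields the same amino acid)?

Codon 1 GGA (Gly): third position 4-fold.
Codon 2 GGU (Gly): third position 4-fold.
Codon 3 AGU (Ser): third position 2-fold.
Codon 4 GCG (Ala): third position 4-fold.
Codon 5 AAG (Lys): third position 2-fold.
Four-fold degenerate third positions: 3.

3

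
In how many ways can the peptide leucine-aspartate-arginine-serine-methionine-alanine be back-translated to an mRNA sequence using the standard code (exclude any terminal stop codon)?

1728

Leu: 6 codons.
Asp: 2 codons.
Arg: 6 codons.
Ser: 6 codons.
Met: 1 codon.
Ala: 4 codons.
6 × 2 × 6 × 6 × 1 × 4 = 1728.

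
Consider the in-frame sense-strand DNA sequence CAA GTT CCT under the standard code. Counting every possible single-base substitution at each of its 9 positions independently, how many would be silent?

7

Codon 1 (CAA, Gln): 1 synonymous substitution.
Codon 2 (GTT, Val): 3 synonymous substitutions.
Codon 3 (CCT, Pro): 3 synonymous substitutions.
Total: 1 + 3 + 3 = 7.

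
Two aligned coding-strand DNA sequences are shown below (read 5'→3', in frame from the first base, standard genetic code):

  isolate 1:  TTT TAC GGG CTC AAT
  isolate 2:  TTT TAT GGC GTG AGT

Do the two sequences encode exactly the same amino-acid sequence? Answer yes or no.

Codon 1: TTT Phe / TTT Phe — identical.
Codon 2: TAC Tyr / TAT Tyr — synonymous.
Codon 3: GGG Gly / GGC Gly — synonymous.
Codon 4: CTC Leu / GTG Val — nonsynonymous.
Codon 5: AAT Asn / AGT Ser — nonsynonymous.
Nonsynonymous differences: 2 → different protein.

no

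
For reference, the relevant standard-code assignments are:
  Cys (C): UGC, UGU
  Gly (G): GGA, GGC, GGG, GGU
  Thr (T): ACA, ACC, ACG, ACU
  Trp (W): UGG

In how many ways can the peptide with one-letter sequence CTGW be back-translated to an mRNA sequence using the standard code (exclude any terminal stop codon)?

Cys: 2 codons.
Thr: 4 codons.
Gly: 4 codons.
Trp: 1 codon.
2 × 4 × 4 × 1 = 32.

32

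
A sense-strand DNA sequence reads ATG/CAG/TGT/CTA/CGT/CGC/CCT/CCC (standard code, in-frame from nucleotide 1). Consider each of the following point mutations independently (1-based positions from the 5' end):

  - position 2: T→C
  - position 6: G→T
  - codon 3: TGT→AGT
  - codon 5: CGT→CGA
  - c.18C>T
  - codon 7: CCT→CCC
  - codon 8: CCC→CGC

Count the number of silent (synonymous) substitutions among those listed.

3

Codon 1: ATG (Met) → ACG (Thr) — missense.
Codon 2: CAG (Gln) → CAT (His) — missense.
Codon 3: TGT (Cys) → AGT (Ser) — missense.
Codon 5: CGT (Arg) → CGA (Arg) — synonymous.
Codon 6: CGC (Arg) → CGT (Arg) — synonymous.
Codon 7: CCT (Pro) → CCC (Pro) — synonymous.
Codon 8: CCC (Pro) → CGC (Arg) — missense.
Synonymous: 3 of 7.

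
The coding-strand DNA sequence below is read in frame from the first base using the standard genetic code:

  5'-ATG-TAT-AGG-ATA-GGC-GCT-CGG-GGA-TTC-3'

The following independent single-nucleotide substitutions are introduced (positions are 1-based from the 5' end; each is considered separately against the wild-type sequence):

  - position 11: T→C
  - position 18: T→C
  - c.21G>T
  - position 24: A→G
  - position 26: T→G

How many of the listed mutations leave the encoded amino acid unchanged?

3

Codon 4: ATA (Ile) → ACA (Thr) — missense.
Codon 6: GCT (Ala) → GCC (Ala) — synonymous.
Codon 7: CGG (Arg) → CGT (Arg) — synonymous.
Codon 8: GGA (Gly) → GGG (Gly) — synonymous.
Codon 9: TTC (Phe) → TGC (Cys) — missense.
Synonymous: 3 of 5.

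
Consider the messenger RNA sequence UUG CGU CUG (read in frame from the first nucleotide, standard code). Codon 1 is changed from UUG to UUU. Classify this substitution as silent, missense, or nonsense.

missense

Position 3 falls in codon 1: UUG → Leu.
After the substitution the codon is UUU → Phe.
Leu ≠ Phe, so this is a missense mutation.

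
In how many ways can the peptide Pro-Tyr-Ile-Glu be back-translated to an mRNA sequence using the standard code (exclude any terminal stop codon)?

48

Pro: 4 codons.
Tyr: 2 codons.
Ile: 3 codons.
Glu: 2 codons.
4 × 2 × 3 × 2 = 48.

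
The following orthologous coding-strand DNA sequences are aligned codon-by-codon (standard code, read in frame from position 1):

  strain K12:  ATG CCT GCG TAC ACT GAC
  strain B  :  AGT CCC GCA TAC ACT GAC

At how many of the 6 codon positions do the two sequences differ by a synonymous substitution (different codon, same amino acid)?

Codon 1: ATG Met / AGT Ser — nonsynonymous.
Codon 2: CCT Pro / CCC Pro — synonymous.
Codon 3: GCG Ala / GCA Ala — synonymous.
Codon 4: TAC Tyr / TAC Tyr — identical.
Codon 5: ACT Thr / ACT Thr — identical.
Codon 6: GAC Asp / GAC Asp — identical.
Synonymous differences: 2.

2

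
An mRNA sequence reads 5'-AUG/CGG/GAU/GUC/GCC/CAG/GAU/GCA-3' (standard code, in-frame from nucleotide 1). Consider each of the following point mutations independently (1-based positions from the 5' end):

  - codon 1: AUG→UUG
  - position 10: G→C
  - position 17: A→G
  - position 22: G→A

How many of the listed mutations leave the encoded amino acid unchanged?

Codon 1: AUG (Met) → UUG (Leu) — missense.
Codon 4: GUC (Val) → CUC (Leu) — missense.
Codon 6: CAG (Gln) → CGG (Arg) — missense.
Codon 8: GCA (Ala) → ACA (Thr) — missense.
Synonymous: 0 of 4.

0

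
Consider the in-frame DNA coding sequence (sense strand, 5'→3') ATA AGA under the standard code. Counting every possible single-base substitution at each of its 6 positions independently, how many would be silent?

4

Codon 1 (ATA, Ile): 2 synonymous substitutions.
Codon 2 (AGA, Arg): 2 synonymous substitutions.
Total: 2 + 2 = 4.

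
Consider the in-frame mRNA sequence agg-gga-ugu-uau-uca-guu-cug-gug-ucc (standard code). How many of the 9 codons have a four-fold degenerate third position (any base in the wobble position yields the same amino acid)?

6

Codon 1 AGG (Arg): third position 2-fold.
Codon 2 GGA (Gly): third position 4-fold.
Codon 3 UGU (Cys): third position 2-fold.
Codon 4 UAU (Tyr): third position 2-fold.
Codon 5 UCA (Ser): third position 4-fold.
Codon 6 GUU (Val): third position 4-fold.
Codon 7 CUG (Leu): third position 4-fold.
Codon 8 GUG (Val): third position 4-fold.
Codon 9 UCC (Ser): third position 4-fold.
Four-fold degenerate third positions: 6.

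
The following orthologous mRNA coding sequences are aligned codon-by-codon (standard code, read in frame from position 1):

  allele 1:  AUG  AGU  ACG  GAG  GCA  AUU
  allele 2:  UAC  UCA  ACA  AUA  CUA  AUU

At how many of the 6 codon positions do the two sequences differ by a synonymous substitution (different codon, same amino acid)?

2

Codon 1: AUG Met / UAC Tyr — nonsynonymous.
Codon 2: AGU Ser / UCA Ser — synonymous.
Codon 3: ACG Thr / ACA Thr — synonymous.
Codon 4: GAG Glu / AUA Ile — nonsynonymous.
Codon 5: GCA Ala / CUA Leu — nonsynonymous.
Codon 6: AUU Ile / AUU Ile — identical.
Synonymous differences: 2.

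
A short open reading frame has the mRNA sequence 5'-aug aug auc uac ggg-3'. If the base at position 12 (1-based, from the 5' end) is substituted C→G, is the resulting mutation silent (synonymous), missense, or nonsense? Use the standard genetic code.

Position 12 falls in codon 4: UAC → Tyr.
After the substitution the codon is UAG → Stop.
The new codon is a stop codon, so this is a nonsense mutation.

nonsense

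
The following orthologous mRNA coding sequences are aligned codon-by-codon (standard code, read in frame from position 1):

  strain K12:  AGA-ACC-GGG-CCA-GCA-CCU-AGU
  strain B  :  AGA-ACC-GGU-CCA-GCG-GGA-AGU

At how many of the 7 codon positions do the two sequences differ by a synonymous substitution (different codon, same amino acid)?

Codon 1: AGA Arg / AGA Arg — identical.
Codon 2: ACC Thr / ACC Thr — identical.
Codon 3: GGG Gly / GGU Gly — synonymous.
Codon 4: CCA Pro / CCA Pro — identical.
Codon 5: GCA Ala / GCG Ala — synonymous.
Codon 6: CCU Pro / GGA Gly — nonsynonymous.
Codon 7: AGU Ser / AGU Ser — identical.
Synonymous differences: 2.

2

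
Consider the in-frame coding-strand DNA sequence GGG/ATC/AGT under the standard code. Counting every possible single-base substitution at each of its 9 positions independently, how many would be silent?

Codon 1 (GGG, Gly): 3 synonymous substitutions.
Codon 2 (ATC, Ile): 2 synonymous substitutions.
Codon 3 (AGT, Ser): 1 synonymous substitution.
Total: 3 + 2 + 1 = 6.

6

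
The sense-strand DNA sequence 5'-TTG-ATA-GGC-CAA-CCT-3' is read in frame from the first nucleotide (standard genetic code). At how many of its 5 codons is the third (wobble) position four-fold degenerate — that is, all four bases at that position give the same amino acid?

2

Codon 1 TTG (Leu): third position 2-fold.
Codon 2 ATA (Ile): third position 3-fold.
Codon 3 GGC (Gly): third position 4-fold.
Codon 4 CAA (Gln): third position 2-fold.
Codon 5 CCT (Pro): third position 4-fold.
Four-fold degenerate third positions: 2.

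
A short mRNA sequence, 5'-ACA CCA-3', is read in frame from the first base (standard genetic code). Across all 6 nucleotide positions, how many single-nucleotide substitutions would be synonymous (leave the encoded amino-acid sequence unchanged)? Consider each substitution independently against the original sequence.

Codon 1 (ACA, Thr): 3 synonymous substitutions.
Codon 2 (CCA, Pro): 3 synonymous substitutions.
Total: 3 + 3 = 6.

6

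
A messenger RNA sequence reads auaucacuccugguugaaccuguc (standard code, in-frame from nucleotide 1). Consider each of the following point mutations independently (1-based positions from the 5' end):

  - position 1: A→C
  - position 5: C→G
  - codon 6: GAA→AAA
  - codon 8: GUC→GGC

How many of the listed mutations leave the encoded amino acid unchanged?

Codon 1: AUA (Ile) → CUA (Leu) — missense.
Codon 2: UCA (Ser) → UGA (Stop) — nonsense.
Codon 6: GAA (Glu) → AAA (Lys) — missense.
Codon 8: GUC (Val) → GGC (Gly) — missense.
Synonymous: 0 of 4.

0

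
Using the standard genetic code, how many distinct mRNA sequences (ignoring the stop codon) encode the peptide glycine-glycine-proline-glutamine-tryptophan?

Gly: 4 codons.
Gly: 4 codons.
Pro: 4 codons.
Gln: 2 codons.
Trp: 1 codon.
4 × 4 × 4 × 2 × 1 = 128.

128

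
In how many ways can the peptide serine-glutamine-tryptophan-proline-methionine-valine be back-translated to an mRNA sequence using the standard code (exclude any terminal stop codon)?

192

Ser: 6 codons.
Gln: 2 codons.
Trp: 1 codon.
Pro: 4 codons.
Met: 1 codon.
Val: 4 codons.
6 × 2 × 1 × 4 × 1 × 4 = 192.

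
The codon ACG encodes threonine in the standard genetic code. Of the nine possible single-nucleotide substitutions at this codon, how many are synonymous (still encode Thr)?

Position 1: none → 0 synonymous.
Position 2: none → 0 synonymous.
Position 3: ACU, ACC, ACA → 3 synonymous.
Total: 0 + 0 + 3 = 3.

3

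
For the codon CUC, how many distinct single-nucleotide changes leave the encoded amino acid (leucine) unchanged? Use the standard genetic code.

3

Position 1: none → 0 synonymous.
Position 2: none → 0 synonymous.
Position 3: CUU, CUA, CUG → 3 synonymous.
Total: 0 + 0 + 3 = 3.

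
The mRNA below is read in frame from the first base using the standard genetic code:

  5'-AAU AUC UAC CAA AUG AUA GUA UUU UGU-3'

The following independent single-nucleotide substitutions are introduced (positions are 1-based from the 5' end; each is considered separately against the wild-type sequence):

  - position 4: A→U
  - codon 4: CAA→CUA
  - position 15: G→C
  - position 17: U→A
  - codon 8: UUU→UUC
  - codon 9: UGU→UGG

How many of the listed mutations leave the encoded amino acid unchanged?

1

Codon 2: AUC (Ile) → UUC (Phe) — missense.
Codon 4: CAA (Gln) → CUA (Leu) — missense.
Codon 5: AUG (Met) → AUC (Ile) — missense.
Codon 6: AUA (Ile) → AAA (Lys) — missense.
Codon 8: UUU (Phe) → UUC (Phe) — synonymous.
Codon 9: UGU (Cys) → UGG (Trp) — missense.
Synonymous: 1 of 6.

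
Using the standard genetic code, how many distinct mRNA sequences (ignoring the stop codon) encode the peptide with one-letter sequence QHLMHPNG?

1536

Gln: 2 codons.
His: 2 codons.
Leu: 6 codons.
Met: 1 codon.
His: 2 codons.
Pro: 4 codons.
Asn: 2 codons.
Gly: 4 codons.
2 × 2 × 6 × 1 × 2 × 4 × 2 × 4 = 1536.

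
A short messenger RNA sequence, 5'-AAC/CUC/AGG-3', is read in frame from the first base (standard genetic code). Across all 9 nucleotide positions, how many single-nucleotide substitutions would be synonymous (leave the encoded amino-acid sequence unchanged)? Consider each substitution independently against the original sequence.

Codon 1 (AAC, Asn): 1 synonymous substitution.
Codon 2 (CUC, Leu): 3 synonymous substitutions.
Codon 3 (AGG, Arg): 2 synonymous substitutions.
Total: 1 + 3 + 2 = 6.

6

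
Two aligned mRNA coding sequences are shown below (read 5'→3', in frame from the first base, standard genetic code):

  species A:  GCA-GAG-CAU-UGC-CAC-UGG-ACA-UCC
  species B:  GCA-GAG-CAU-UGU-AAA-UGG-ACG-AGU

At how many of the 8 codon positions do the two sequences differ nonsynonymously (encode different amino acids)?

1

Codon 1: GCA Ala / GCA Ala — identical.
Codon 2: GAG Glu / GAG Glu — identical.
Codon 3: CAU His / CAU His — identical.
Codon 4: UGC Cys / UGU Cys — synonymous.
Codon 5: CAC His / AAA Lys — nonsynonymous.
Codon 6: UGG Trp / UGG Trp — identical.
Codon 7: ACA Thr / ACG Thr — synonymous.
Codon 8: UCC Ser / AGU Ser — synonymous.
Nonsynonymous differences: 1.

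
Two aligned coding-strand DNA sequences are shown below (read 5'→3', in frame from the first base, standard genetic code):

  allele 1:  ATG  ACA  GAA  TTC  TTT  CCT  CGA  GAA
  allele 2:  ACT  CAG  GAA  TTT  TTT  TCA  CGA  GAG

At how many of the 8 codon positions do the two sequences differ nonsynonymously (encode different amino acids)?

Codon 1: ATG Met / ACT Thr — nonsynonymous.
Codon 2: ACA Thr / CAG Gln — nonsynonymous.
Codon 3: GAA Glu / GAA Glu — identical.
Codon 4: TTC Phe / TTT Phe — synonymous.
Codon 5: TTT Phe / TTT Phe — identical.
Codon 6: CCT Pro / TCA Ser — nonsynonymous.
Codon 7: CGA Arg / CGA Arg — identical.
Codon 8: GAA Glu / GAG Glu — synonymous.
Nonsynonymous differences: 3.

3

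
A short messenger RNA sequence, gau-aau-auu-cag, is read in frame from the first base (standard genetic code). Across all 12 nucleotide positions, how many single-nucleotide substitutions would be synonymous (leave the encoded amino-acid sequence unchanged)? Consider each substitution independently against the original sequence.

5

Codon 1 (GAU, Asp): 1 synonymous substitution.
Codon 2 (AAU, Asn): 1 synonymous substitution.
Codon 3 (AUU, Ile): 2 synonymous substitutions.
Codon 4 (CAG, Gln): 1 synonymous substitution.
Total: 1 + 1 + 2 + 1 = 5.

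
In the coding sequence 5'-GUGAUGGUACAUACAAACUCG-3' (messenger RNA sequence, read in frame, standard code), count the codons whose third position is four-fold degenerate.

Codon 1 GUG (Val): third position 4-fold.
Codon 2 AUG (Met): third position 1-fold.
Codon 3 GUA (Val): third position 4-fold.
Codon 4 CAU (His): third position 2-fold.
Codon 5 ACA (Thr): third position 4-fold.
Codon 6 AAC (Asn): third position 2-fold.
Codon 7 UCG (Ser): third position 4-fold.
Four-fold degenerate third positions: 4.

4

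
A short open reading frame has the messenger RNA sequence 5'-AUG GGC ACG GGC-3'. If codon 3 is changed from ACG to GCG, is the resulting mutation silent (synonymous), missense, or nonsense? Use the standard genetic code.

Position 7 falls in codon 3: ACG → Thr.
After the substitution the codon is GCG → Ala.
Thr ≠ Ala, so this is a missense mutation.

missense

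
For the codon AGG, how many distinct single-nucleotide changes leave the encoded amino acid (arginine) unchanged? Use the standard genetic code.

2

Position 1: CGG → 1 synonymous.
Position 2: none → 0 synonymous.
Position 3: AGA → 1 synonymous.
Total: 1 + 0 + 1 = 2.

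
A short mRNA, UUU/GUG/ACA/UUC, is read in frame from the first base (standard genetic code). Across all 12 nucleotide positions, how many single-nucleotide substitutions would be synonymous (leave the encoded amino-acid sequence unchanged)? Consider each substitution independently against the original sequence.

Codon 1 (UUU, Phe): 1 synonymous substitution.
Codon 2 (GUG, Val): 3 synonymous substitutions.
Codon 3 (ACA, Thr): 3 synonymous substitutions.
Codon 4 (UUC, Phe): 1 synonymous substitution.
Total: 1 + 3 + 3 + 1 = 8.

8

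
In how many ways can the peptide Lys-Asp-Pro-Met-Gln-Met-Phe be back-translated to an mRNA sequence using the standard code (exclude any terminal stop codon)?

64

Lys: 2 codons.
Asp: 2 codons.
Pro: 4 codons.
Met: 1 codon.
Gln: 2 codons.
Met: 1 codon.
Phe: 2 codons.
2 × 2 × 4 × 1 × 2 × 1 × 2 = 64.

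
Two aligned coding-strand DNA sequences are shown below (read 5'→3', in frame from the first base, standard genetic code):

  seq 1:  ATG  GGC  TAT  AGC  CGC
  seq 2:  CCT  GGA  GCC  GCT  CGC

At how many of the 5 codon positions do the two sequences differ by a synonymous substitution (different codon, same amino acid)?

1

Codon 1: ATG Met / CCT Pro — nonsynonymous.
Codon 2: GGC Gly / GGA Gly — synonymous.
Codon 3: TAT Tyr / GCC Ala — nonsynonymous.
Codon 4: AGC Ser / GCT Ala — nonsynonymous.
Codon 5: CGC Arg / CGC Arg — identical.
Synonymous differences: 1.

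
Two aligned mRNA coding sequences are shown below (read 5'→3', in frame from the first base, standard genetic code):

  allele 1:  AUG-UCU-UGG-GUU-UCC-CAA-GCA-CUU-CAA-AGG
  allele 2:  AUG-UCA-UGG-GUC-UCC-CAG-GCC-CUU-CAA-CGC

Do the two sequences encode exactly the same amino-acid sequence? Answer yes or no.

Codon 1: AUG Met / AUG Met — identical.
Codon 2: UCU Ser / UCA Ser — synonymous.
Codon 3: UGG Trp / UGG Trp — identical.
Codon 4: GUU Val / GUC Val — synonymous.
Codon 5: UCC Ser / UCC Ser — identical.
Codon 6: CAA Gln / CAG Gln — synonymous.
Codon 7: GCA Ala / GCC Ala — synonymous.
Codon 8: CUU Leu / CUU Leu — identical.
Codon 9: CAA Gln / CAA Gln — identical.
Codon 10: AGG Arg / CGC Arg — synonymous.
Nonsynonymous differences: 0 → same protein.

yes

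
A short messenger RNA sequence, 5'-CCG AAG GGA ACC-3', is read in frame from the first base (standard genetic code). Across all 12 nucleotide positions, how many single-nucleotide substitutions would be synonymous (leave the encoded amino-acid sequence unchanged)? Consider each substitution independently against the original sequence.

10

Codon 1 (CCG, Pro): 3 synonymous substitutions.
Codon 2 (AAG, Lys): 1 synonymous substitution.
Codon 3 (GGA, Gly): 3 synonymous substitutions.
Codon 4 (ACC, Thr): 3 synonymous substitutions.
Total: 3 + 1 + 3 + 3 = 10.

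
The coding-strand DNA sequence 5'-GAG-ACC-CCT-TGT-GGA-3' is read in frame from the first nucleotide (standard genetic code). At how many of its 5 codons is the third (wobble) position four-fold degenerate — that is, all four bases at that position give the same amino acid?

Codon 1 GAG (Glu): third position 2-fold.
Codon 2 ACC (Thr): third position 4-fold.
Codon 3 CCT (Pro): third position 4-fold.
Codon 4 TGT (Cys): third position 2-fold.
Codon 5 GGA (Gly): third position 4-fold.
Four-fold degenerate third positions: 3.

3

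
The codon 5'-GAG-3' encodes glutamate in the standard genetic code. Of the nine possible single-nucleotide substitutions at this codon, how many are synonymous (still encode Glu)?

1

Position 1: none → 0 synonymous.
Position 2: none → 0 synonymous.
Position 3: GAA → 1 synonymous.
Total: 0 + 0 + 1 = 1.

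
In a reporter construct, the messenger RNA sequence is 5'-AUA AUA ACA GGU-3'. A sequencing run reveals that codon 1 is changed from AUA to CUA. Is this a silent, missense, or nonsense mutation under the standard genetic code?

Position 1 falls in codon 1: AUA → Ile.
After the substitution the codon is CUA → Leu.
Ile ≠ Leu, so this is a missense mutation.

missense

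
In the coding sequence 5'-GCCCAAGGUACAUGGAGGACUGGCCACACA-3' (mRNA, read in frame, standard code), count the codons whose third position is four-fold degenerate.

6

Codon 1 GCC (Ala): third position 4-fold.
Codon 2 CAA (Gln): third position 2-fold.
Codon 3 GGU (Gly): third position 4-fold.
Codon 4 ACA (Thr): third position 4-fold.
Codon 5 UGG (Trp): third position 1-fold.
Codon 6 AGG (Arg): third position 2-fold.
Codon 7 ACU (Thr): third position 4-fold.
Codon 8 GGC (Gly): third position 4-fold.
Codon 9 CAC (His): third position 2-fold.
Codon 10 ACA (Thr): third position 4-fold.
Four-fold degenerate third positions: 6.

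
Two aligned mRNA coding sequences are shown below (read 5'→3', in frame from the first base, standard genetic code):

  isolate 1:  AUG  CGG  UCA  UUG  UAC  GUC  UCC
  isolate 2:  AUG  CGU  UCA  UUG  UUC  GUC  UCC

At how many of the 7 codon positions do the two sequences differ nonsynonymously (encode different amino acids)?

1

Codon 1: AUG Met / AUG Met — identical.
Codon 2: CGG Arg / CGU Arg — synonymous.
Codon 3: UCA Ser / UCA Ser — identical.
Codon 4: UUG Leu / UUG Leu — identical.
Codon 5: UAC Tyr / UUC Phe — nonsynonymous.
Codon 6: GUC Val / GUC Val — identical.
Codon 7: UCC Ser / UCC Ser — identical.
Nonsynonymous differences: 1.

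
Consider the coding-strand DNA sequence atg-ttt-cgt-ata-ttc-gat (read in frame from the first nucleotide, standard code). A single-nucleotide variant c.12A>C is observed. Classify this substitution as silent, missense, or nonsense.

silent

Position 12 falls in codon 4: ATA → Ile.
After the substitution the codon is ATC → Ile.
Both encode Ile, so the change is synonymous.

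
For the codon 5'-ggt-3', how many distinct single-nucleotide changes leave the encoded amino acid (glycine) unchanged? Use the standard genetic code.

3

Position 1: none → 0 synonymous.
Position 2: none → 0 synonymous.
Position 3: GGC, GGA, GGG → 3 synonymous.
Total: 0 + 0 + 3 = 3.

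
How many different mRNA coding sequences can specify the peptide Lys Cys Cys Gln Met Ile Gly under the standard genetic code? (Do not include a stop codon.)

192

Lys: 2 codons.
Cys: 2 codons.
Cys: 2 codons.
Gln: 2 codons.
Met: 1 codon.
Ile: 3 codons.
Gly: 4 codons.
2 × 2 × 2 × 2 × 1 × 3 × 4 = 192.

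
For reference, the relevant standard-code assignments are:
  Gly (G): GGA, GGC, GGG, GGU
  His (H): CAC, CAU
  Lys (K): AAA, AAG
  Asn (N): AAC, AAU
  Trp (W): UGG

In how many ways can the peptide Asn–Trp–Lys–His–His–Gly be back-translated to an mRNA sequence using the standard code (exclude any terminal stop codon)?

Asn: 2 codons.
Trp: 1 codon.
Lys: 2 codons.
His: 2 codons.
His: 2 codons.
Gly: 4 codons.
2 × 1 × 2 × 2 × 2 × 4 = 64.

64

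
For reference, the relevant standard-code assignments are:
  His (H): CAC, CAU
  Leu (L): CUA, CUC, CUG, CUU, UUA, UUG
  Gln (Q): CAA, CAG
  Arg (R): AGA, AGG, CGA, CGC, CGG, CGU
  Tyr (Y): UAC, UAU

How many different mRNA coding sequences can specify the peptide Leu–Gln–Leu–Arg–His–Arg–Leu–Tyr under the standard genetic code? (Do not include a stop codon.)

Leu: 6 codons.
Gln: 2 codons.
Leu: 6 codons.
Arg: 6 codons.
His: 2 codons.
Arg: 6 codons.
Leu: 6 codons.
Tyr: 2 codons.
6 × 2 × 6 × 6 × 2 × 6 × 6 × 2 = 62208.

62208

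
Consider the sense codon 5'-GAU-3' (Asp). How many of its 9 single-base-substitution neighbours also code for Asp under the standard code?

1

Position 1: none → 0 synonymous.
Position 2: none → 0 synonymous.
Position 3: GAC → 1 synonymous.
Total: 0 + 0 + 1 = 1.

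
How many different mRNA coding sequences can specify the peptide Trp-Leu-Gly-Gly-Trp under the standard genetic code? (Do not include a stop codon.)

Trp: 1 codon.
Leu: 6 codons.
Gly: 4 codons.
Gly: 4 codons.
Trp: 1 codon.
1 × 6 × 4 × 4 × 1 = 96.

96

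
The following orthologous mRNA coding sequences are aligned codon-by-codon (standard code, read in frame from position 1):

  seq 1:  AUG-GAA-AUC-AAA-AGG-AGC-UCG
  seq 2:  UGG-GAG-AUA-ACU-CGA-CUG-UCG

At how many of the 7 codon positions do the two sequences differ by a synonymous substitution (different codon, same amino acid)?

Codon 1: AUG Met / UGG Trp — nonsynonymous.
Codon 2: GAA Glu / GAG Glu — synonymous.
Codon 3: AUC Ile / AUA Ile — synonymous.
Codon 4: AAA Lys / ACU Thr — nonsynonymous.
Codon 5: AGG Arg / CGA Arg — synonymous.
Codon 6: AGC Ser / CUG Leu — nonsynonymous.
Codon 7: UCG Ser / UCG Ser — identical.
Synonymous differences: 3.

3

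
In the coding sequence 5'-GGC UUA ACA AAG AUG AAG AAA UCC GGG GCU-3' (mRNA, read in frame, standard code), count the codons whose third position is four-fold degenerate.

5

Codon 1 GGC (Gly): third position 4-fold.
Codon 2 UUA (Leu): third position 2-fold.
Codon 3 ACA (Thr): third position 4-fold.
Codon 4 AAG (Lys): third position 2-fold.
Codon 5 AUG (Met): third position 1-fold.
Codon 6 AAG (Lys): third position 2-fold.
Codon 7 AAA (Lys): third position 2-fold.
Codon 8 UCC (Ser): third position 4-fold.
Codon 9 GGG (Gly): third position 4-fold.
Codon 10 GCU (Ala): third position 4-fold.
Four-fold degenerate third positions: 5.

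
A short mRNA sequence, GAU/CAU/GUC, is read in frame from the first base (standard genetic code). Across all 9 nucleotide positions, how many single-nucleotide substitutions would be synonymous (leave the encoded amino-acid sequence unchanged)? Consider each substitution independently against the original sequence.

5

Codon 1 (GAU, Asp): 1 synonymous substitution.
Codon 2 (CAU, His): 1 synonymous substitution.
Codon 3 (GUC, Val): 3 synonymous substitutions.
Total: 1 + 1 + 3 = 5.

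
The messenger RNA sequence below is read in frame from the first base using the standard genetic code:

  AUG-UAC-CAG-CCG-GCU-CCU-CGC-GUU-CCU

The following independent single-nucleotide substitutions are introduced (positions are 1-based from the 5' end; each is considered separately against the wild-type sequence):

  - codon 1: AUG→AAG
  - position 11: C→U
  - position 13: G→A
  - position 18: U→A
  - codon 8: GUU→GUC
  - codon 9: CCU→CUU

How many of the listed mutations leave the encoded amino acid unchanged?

2

Codon 1: AUG (Met) → AAG (Lys) — missense.
Codon 4: CCG (Pro) → CUG (Leu) — missense.
Codon 5: GCU (Ala) → ACU (Thr) — missense.
Codon 6: CCU (Pro) → CCA (Pro) — synonymous.
Codon 8: GUU (Val) → GUC (Val) — synonymous.
Codon 9: CCU (Pro) → CUU (Leu) — missense.
Synonymous: 2 of 6.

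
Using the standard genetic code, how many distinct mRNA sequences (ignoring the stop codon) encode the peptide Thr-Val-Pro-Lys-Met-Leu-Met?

Thr: 4 codons.
Val: 4 codons.
Pro: 4 codons.
Lys: 2 codons.
Met: 1 codon.
Leu: 6 codons.
Met: 1 codon.
4 × 4 × 4 × 2 × 1 × 6 × 1 = 768.

768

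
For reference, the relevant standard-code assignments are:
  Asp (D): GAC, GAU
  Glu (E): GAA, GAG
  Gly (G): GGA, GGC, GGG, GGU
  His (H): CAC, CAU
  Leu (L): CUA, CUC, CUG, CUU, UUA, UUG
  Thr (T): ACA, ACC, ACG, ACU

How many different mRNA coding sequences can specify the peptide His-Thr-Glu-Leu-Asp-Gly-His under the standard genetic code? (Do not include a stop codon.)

1536

His: 2 codons.
Thr: 4 codons.
Glu: 2 codons.
Leu: 6 codons.
Asp: 2 codons.
Gly: 4 codons.
His: 2 codons.
2 × 4 × 2 × 6 × 2 × 4 × 2 = 1536.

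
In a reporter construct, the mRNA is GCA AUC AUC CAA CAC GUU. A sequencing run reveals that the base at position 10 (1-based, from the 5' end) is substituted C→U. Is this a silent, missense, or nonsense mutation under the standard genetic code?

Position 10 falls in codon 4: CAA → Gln.
After the substitution the codon is UAA → Stop.
The new codon is a stop codon, so this is a nonsense mutation.

nonsense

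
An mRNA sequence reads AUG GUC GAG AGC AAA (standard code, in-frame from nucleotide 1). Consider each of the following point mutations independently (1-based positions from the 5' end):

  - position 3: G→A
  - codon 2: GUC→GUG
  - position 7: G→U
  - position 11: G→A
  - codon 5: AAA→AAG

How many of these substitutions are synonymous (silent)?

Codon 1: AUG (Met) → AUA (Ile) — missense.
Codon 2: GUC (Val) → GUG (Val) — synonymous.
Codon 3: GAG (Glu) → UAG (Stop) — nonsense.
Codon 4: AGC (Ser) → AAC (Asn) — missense.
Codon 5: AAA (Lys) → AAG (Lys) — synonymous.
Synonymous: 2 of 5.

2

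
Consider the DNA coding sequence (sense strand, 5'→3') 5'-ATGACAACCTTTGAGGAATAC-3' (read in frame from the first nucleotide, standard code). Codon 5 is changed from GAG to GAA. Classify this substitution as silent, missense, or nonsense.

silent

Position 15 falls in codon 5: GAG → Glu.
After the substitution the codon is GAA → Glu.
Both encode Glu, so the change is synonymous.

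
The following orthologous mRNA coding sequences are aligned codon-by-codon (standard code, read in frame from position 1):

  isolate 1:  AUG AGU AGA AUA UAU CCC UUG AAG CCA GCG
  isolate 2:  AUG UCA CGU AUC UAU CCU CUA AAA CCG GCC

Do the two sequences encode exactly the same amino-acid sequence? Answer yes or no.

Codon 1: AUG Met / AUG Met — identical.
Codon 2: AGU Ser / UCA Ser — synonymous.
Codon 3: AGA Arg / CGU Arg — synonymous.
Codon 4: AUA Ile / AUC Ile — synonymous.
Codon 5: UAU Tyr / UAU Tyr — identical.
Codon 6: CCC Pro / CCU Pro — synonymous.
Codon 7: UUG Leu / CUA Leu — synonymous.
Codon 8: AAG Lys / AAA Lys — synonymous.
Codon 9: CCA Pro / CCG Pro — synonymous.
Codon 10: GCG Ala / GCC Ala — synonymous.
Nonsynonymous differences: 0 → same protein.

yes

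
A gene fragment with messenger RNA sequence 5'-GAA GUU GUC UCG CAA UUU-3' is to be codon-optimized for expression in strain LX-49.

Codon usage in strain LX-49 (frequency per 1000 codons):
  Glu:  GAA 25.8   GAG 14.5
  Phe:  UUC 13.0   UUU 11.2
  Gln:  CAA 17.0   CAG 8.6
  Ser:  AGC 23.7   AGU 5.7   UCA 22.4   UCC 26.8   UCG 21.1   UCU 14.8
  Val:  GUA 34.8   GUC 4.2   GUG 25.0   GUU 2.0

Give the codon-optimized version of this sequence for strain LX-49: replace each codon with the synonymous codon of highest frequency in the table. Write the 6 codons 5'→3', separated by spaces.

Codon 1 (Glu): best is GAA at 25.8.
Codon 2 (Val): best is GUA at 34.8.
Codon 3 (Val): best is GUA at 34.8.
Codon 4 (Ser): best is UCC at 26.8.
Codon 5 (Gln): best is CAA at 17.0.
Codon 6 (Phe): best is UUC at 13.0.

GAA GUA GUA UCC CAA UUC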